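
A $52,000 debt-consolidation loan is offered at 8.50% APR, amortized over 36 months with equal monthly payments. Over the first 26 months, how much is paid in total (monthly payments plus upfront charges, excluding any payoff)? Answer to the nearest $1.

Monthly rate = 8.5%/12 = 0.0070833; payment = 52,000 × 0.0070833 / (1 − (1+0.0070833)^−36) = $1,641.51.
Total outlay = 26 × $1,641.51 = $42,679.26.

$42,679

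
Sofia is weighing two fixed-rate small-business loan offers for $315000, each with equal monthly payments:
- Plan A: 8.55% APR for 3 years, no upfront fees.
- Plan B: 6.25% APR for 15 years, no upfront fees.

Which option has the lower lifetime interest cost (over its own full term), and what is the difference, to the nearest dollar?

Plan A by $127,920

Plan A: monthly rate = 8.55%/12 = 0.0071250; payment = 315,000 × 0.0071250 / (1 − (1+0.0071250)^−36) = $9,951.07.
Total interest on Plan A = 36 × $9,951.07 − $315,000 = $43,238.52.
Plan B: monthly rate = 6.25%/12 = 0.0052083; payment = 315,000 × 0.0052083 / (1 − (1+0.0052083)^−180) = $2,700.88.
Total interest on Plan B = 180 × $2,700.88 − $315,000 = $171,158.40.
Plan A is lower by $127,919.88.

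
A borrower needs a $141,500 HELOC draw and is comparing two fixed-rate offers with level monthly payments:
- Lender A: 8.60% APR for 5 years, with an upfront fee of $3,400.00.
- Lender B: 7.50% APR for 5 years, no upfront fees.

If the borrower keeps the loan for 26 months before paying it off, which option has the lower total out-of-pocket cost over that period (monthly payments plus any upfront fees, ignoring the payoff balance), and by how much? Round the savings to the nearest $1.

Lender A: at 8.60% the monthly rate is 0.0071667, so the payment is 141,500 × 0.0071667 / (1 − 1.0071667^−60) = $2,909.91.
Lender B: monthly rate = 7.5%/12 = 0.0062500; payment = 141,500 × 0.0062500 / (1 − (1+0.0062500)^−60) = $2,835.37.
Over 26 months: Lender A costs 26 × $2,909.91 + $3,400.00 = $79,057.66; Lender B costs 26 × $2,835.37 = $73,719.62.
Lender B is cheaper by $79,057.66 − $73,719.62 = $5,338.04.

Lender B by $5,338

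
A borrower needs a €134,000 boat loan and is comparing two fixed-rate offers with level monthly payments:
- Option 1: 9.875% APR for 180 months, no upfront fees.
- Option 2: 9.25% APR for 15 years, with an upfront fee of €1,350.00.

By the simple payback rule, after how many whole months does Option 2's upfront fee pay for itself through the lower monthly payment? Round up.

27 months

Option 1: at 9.875% the monthly rate is 0.0082292, so the payment is 134,000 × 0.0082292 / (1 − 1.0082292^−180) = €1,429.74.
Option 2: at 9.25% the monthly rate is 0.0077083, so the payment is 134,000 × 0.0077083 / (1 − 1.0077083^−180) = €1,379.12.
Monthly savings = €1,429.74 − €1,379.12 = €50.62.
Break-even = €1,350.00 / €50.62 = 26.67 → 27 months.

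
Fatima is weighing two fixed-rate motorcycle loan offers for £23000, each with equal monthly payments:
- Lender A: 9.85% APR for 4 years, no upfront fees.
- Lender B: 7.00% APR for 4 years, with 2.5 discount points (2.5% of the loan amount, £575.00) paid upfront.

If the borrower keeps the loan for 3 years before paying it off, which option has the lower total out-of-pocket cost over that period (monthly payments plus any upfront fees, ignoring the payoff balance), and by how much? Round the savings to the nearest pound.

Lender B by £538

Lender A: at 9.85% the monthly rate is 0.0082083, so the payment is 23,000 × 0.0082083 / (1 − 1.0082083^−48) = £581.68.
Lender B: monthly rate = 7%/12 = 0.0058333; payment = 23,000 × 0.0058333 / (1 − (1+0.0058333)^−48) = £550.76.
Over 36 months: Lender A costs 36 × £581.68 = £20,940.48; Lender B costs 36 × £550.76 + £575.00 = £20,402.36.
Lender B is cheaper by £20,940.48 − £20,402.36 = £538.12.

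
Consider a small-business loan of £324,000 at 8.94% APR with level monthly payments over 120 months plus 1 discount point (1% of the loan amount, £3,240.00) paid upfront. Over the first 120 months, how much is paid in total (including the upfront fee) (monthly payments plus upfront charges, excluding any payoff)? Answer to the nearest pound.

£494,494

At 8.94% the monthly rate is 0.0074500, so the payment is 324,000 × 0.0074500 / (1 − 1.0074500^−120) = £4,093.78.
Total outlay = 120 × £4,093.78 + £3,240.00 = £494,493.60.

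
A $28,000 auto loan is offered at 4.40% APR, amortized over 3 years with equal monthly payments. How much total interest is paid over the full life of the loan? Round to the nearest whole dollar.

$1,940

Monthly rate = 4.4%/12 = 0.0036667; payment = 28,000 × 0.0036667 / (1 − (1+0.0036667)^−36) = $831.66.
Total paid = 36 × $831.66 = $29,939.76; interest = $29,939.76 − $28,000 = $1,939.76.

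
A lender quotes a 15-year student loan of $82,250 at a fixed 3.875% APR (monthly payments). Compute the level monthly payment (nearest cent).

Monthly rate = 3.875%/12 = 0.0032292; payment = 82,250 × 0.0032292 / (1 − (1+0.0032292)^−180) = $603.25.

$603.25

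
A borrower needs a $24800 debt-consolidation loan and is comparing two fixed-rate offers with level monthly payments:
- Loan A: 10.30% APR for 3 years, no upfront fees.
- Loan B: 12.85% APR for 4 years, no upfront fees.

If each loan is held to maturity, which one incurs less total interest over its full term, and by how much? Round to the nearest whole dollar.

Loan A by $2,913

Loan A: at 10.30% the monthly rate is 0.0085833, so the payment is 24,800 × 0.0085833 / (1 − 1.0085833^−36) = $803.72.
Total interest on Loan A = 36 × $803.72 − $24,800 = $4,133.92.
Loan B: monthly rate = 12.85%/12 = 0.0107083; payment = 24,800 × 0.0107083 / (1 − (1+0.0107083)^−48) = $663.48.
Total interest on Loan B = 48 × $663.48 − $24,800 = $7,047.04.
Loan A is lower by $2,913.12.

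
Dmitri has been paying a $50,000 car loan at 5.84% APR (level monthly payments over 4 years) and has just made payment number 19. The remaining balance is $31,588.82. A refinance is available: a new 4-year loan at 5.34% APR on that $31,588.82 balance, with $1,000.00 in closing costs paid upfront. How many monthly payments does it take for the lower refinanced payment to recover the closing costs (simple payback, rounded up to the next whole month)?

3 months

Current payment = 50,000 × 5.84%/12 / (1 − (1+0.0048667)^−48) = $1,170.59.
Refinanced payment = 31,588.82 × 0.0044500 / (1 − (1+0.0044500)^−48) = $732.34.
Monthly savings = $1,170.59 − $732.34 = $438.25.
Break-even = $1,000.00 / $438.25 = 2.28 → 3 months.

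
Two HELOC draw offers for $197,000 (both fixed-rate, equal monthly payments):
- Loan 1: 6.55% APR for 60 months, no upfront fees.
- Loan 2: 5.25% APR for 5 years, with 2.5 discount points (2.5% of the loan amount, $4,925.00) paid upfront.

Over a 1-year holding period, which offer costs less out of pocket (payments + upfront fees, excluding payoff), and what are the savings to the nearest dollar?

Loan 1: monthly rate = 6.55%/12 = 0.0054583; payment = 197,000 × 0.0054583 / (1 − (1+0.0054583)^−60) = $3,859.15.
Loan 2: monthly rate = 5.25%/12 = 0.0043750; payment = 197,000 × 0.0043750 / (1 − (1+0.0043750)^−60) = $3,740.24.
Over 12 months: Loan 1 costs 12 × $3,859.15 = $46,309.80; Loan 2 costs 12 × $3,740.24 + $4,925.00 = $49,807.88.
Loan 1 is cheaper by $49,807.88 − $46,309.80 = $3,498.08.

Loan 1 by $3,498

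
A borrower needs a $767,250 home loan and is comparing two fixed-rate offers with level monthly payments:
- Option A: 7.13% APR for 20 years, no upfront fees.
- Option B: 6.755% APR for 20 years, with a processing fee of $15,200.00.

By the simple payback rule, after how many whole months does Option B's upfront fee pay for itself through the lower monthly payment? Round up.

89 months

Option A: monthly rate = 7.13%/12 = 0.0059417; payment = 767,250 × 0.0059417 / (1 − (1+0.0059417)^−240) = $6,008.50.
Option B: monthly rate = 6.755%/12 = 0.0056292; payment = 767,250 × 0.0056292 / (1 − (1+0.0056292)^−240) = $5,836.17.
Monthly savings = $6,008.50 − $5,836.17 = $172.33.
Break-even = $15,200.00 / $172.33 = 88.20 → 89 months.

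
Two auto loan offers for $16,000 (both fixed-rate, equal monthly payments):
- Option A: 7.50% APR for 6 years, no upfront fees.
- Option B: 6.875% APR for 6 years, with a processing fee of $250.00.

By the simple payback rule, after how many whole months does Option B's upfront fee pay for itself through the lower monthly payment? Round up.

52 months

Option A: monthly rate = 7.5%/12 = 0.0062500; payment = 16,000 × 0.0062500 / (1 − (1+0.0062500)^−72) = $276.64.
Option B: monthly rate = 6.875%/12 = 0.0057292; payment = 16,000 × 0.0057292 / (1 − (1+0.0057292)^−72) = $271.82.
Monthly savings = $276.64 − $271.82 = $4.82.
Break-even = $250.00 / $4.82 = 51.87 → 52 months.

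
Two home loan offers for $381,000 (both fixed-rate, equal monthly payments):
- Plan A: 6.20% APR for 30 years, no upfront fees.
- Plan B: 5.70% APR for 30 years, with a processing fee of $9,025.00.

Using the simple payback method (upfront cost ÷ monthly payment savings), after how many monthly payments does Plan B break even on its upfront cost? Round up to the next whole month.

Plan A: monthly rate = 6.2%/12 = 0.0051667; payment = 381,000 × 0.0051667 / (1 − (1+0.0051667)^−360) = $2,333.51.
Plan B: at 5.70% the monthly rate is 0.0047500, so the payment is 381,000 × 0.0047500 / (1 − 1.0047500^−360) = $2,211.33.
Monthly savings = $2,333.51 − $2,211.33 = $122.18.
Break-even = $9,025.00 / $122.18 = 73.87 → 74 months.

74 months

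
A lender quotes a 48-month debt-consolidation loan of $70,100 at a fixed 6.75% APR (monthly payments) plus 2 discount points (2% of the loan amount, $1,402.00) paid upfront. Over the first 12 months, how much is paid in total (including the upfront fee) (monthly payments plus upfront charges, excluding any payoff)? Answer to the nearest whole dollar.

At 6.75% the monthly rate is 0.0056250, so the payment is 70,100 × 0.0056250 / (1 − 1.0056250^−48) = $1,670.51.
Total outlay = 12 × $1,670.51 + $1,402.00 = $21,448.12.

$21,448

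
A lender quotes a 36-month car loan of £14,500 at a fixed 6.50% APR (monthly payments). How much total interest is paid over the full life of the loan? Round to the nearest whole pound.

£1,499

At 6.50% the monthly rate is 0.0054167, so the payment is 14,500 × 0.0054167 / (1 − 1.0054167^−36) = £444.41.
Total paid = 36 × £444.41 = £15,998.76; interest = £15,998.76 − £14,500 = £1,498.76.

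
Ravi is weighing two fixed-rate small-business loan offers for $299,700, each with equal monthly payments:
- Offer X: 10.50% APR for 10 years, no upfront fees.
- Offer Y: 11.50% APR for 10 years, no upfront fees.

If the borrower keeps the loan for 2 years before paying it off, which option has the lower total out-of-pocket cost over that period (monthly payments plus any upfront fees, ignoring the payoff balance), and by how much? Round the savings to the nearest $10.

Offer X by $4,070

Offer X: at 10.50% the monthly rate is 0.0087500, so the payment is 299,700 × 0.0087500 / (1 − 1.0087500^−120) = $4,044.00.
Offer Y: at 11.50% the monthly rate is 0.0095833, so the payment is 299,700 × 0.0095833 / (1 − 1.0095833^−120) = $4,213.65.
Over 24 months: Offer X costs 24 × $4,044.00 = $97,056.00; Offer Y costs 24 × $4,213.65 = $101,127.60.
Offer X is cheaper by $101,127.60 − $97,056.00 = $4,071.60.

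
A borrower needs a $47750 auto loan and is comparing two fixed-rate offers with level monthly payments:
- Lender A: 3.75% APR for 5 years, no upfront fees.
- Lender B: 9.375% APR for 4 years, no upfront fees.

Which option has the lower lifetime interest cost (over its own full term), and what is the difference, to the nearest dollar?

Lender A: monthly rate = 3.75%/12 = 0.0031250; payment = 47,750 × 0.0031250 / (1 − (1+0.0031250)^−60) = $874.01.
Total interest on Lender A = 60 × $874.01 − $47,750 = $4,690.60.
Lender B: monthly rate = 9.375%/12 = 0.0078125; payment = 47,750 × 0.0078125 / (1 − (1+0.0078125)^−48) = $1,196.78.
Total interest on Lender B = 48 × $1,196.78 − $47,750 = $9,695.44.
Lender A is lower by $5,004.84.

Lender A by $5,005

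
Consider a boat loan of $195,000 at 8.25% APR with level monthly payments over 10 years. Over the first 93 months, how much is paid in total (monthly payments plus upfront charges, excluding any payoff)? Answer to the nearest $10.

$222,430

At 8.25% the monthly rate is 0.0068750, so the payment is 195,000 × 0.0068750 / (1 − 1.0068750^−120) = $2,391.73.
Total outlay = 93 × $2,391.73 = $222,430.89.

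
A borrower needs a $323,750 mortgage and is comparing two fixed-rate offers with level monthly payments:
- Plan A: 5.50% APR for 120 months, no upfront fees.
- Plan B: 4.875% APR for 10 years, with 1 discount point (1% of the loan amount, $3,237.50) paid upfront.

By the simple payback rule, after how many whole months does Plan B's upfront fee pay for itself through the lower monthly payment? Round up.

33 months

Plan A: monthly rate = 5.5%/12 = 0.0045833; payment = 323,750 × 0.0045833 / (1 − (1+0.0045833)^−120) = $3,513.54.
Plan B: at 4.875% the monthly rate is 0.0040625, so the payment is 323,750 × 0.0040625 / (1 − 1.0040625^−120) = $3,414.12.
Monthly savings = $3,513.54 − $3,414.12 = $99.42.
Break-even = $3,237.50 / $99.42 = 32.56 → 33 months.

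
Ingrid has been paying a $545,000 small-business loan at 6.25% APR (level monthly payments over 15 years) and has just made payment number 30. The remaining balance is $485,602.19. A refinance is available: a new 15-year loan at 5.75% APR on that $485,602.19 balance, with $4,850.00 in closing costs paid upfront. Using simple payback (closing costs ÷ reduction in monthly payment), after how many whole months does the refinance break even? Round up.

8 months

Current payment = 545,000 × 6.25%/12 / (1 − (1+0.0052083)^−180) = $4,672.95.
Refinanced payment = 485,602.19 × 0.0047917 / (1 − (1+0.0047917)^−180) = $4,032.49.
Monthly savings = $4,672.95 − $4,032.49 = $640.46.
Break-even = $4,850.00 / $640.46 = 7.57 → 8 months.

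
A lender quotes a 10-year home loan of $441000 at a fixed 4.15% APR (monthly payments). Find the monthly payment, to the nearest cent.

$4,496.42

Monthly rate = 4.15%/12 = 0.0034583; payment = 441,000 × 0.0034583 / (1 − (1+0.0034583)^−120) = $4,496.42.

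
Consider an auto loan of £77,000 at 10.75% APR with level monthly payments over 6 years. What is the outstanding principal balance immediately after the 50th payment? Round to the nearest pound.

£28,952

With monthly rate i = 10.75%/12 = 0.0089583, the balance after k of n payments is P · [(1+i)^n − (1+i)^k] / [(1+i)^n − 1].
(1+0.0089583)^72 = 1.90052103 and (1+0.0089583)^50 = 1.56193006, so the balance is 77,000 × (1.90052103 − 1.56193006) / (1.90052103 − 1) = £28,951.58.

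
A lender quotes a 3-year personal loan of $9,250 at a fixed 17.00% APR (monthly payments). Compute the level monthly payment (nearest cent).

$329.79

At 17.00% the monthly rate is 0.0141667, so the payment is 9,250 × 0.0141667 / (1 − 1.0141667^−36) = $329.79.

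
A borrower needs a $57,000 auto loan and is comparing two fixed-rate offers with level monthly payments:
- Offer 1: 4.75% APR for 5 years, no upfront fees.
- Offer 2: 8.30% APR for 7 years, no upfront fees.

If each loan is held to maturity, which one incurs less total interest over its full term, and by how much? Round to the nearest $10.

Offer 1 by $11,200

Offer 1: at 4.75% the monthly rate is 0.0039583, so the payment is 57,000 × 0.0039583 / (1 − 1.0039583^−60) = $1,069.14.
Total interest on Offer 1 = 60 × $1,069.14 − $57,000 = $7,148.40.
Offer 2: monthly rate = 8.3%/12 = 0.0069167; payment = 57,000 × 0.0069167 / (1 − (1+0.0069167)^−84) = $896.96.
Total interest on Offer 2 = 84 × $896.96 − $57,000 = $18,344.64.
Offer 1 is lower by $11,196.24.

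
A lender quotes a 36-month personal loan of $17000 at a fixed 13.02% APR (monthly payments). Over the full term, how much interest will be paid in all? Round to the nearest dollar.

At 13.02% the monthly rate is 0.0108500, so the payment is 17,000 × 0.0108500 / (1 − 1.0108500^−36) = $572.96.
Total paid = 36 × $572.96 = $20,626.56; interest = $20,626.56 − $17,000 = $3,626.56.

$3,627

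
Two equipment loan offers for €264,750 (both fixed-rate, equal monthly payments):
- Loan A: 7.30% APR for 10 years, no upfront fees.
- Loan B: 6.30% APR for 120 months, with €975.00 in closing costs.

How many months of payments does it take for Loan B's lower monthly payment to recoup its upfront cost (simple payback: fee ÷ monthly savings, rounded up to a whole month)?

8 months

Loan A: monthly rate = 7.3%/12 = 0.0060833; payment = 264,750 × 0.0060833 / (1 − (1+0.0060833)^−120) = €3,115.06.
Loan B: at 6.30% the monthly rate is 0.0052500, so the payment is 264,750 × 0.0052500 / (1 − 1.0052500^−120) = €2,979.31.
Monthly savings = €3,115.06 − €2,979.31 = €135.75.
Break-even = €975.00 / €135.75 = 7.18 → 8 months.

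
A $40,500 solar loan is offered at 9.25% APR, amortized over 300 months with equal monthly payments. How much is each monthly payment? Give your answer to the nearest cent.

At 9.25% the monthly rate is 0.0077083, so the payment is 40,500 × 0.0077083 / (1 − 1.0077083^−300) = $346.83.

$346.83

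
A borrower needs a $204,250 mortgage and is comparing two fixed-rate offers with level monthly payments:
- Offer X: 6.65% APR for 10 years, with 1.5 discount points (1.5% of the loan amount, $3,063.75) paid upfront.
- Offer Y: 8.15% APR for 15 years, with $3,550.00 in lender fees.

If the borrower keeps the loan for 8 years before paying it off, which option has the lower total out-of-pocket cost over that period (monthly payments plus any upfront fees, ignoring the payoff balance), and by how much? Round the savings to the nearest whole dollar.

Offer Y by $34,572

Offer X: monthly rate = 6.65%/12 = 0.0055417; payment = 204,250 × 0.0055417 / (1 − (1+0.0055417)^−120) = $2,334.84.
Offer Y: at 8.15% the monthly rate is 0.0067917, so the payment is 204,250 × 0.0067917 / (1 − 1.0067917^−180) = $1,969.65.
Over 96 months: Offer X costs 96 × $2,334.84 + $3,063.75 = $227,208.39; Offer Y costs 96 × $1,969.65 + $3,550.00 = $192,636.40.
Offer Y is cheaper by $227,208.39 − $192,636.40 = $34,571.99.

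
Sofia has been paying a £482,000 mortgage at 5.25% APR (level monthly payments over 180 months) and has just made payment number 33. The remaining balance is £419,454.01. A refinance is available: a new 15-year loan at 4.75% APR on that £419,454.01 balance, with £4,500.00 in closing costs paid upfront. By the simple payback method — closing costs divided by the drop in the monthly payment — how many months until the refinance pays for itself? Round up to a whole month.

8 months

Current payment = 482,000 × 5.25%/12 / (1 − (1+0.0043750)^−180) = £3,874.69.
Refinanced payment = 419,454.01 × 0.0039583 / (1 − (1+0.0039583)^−180) = £3,262.65.
Monthly savings = £3,874.69 − £3,262.65 = £612.04.
Break-even = £4,500.00 / £612.04 = 7.35 → 8 months.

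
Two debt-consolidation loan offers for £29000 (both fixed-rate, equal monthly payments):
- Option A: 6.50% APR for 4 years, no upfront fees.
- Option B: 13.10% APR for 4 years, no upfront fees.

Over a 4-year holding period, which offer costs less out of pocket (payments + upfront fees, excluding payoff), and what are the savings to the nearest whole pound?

Option A by £4,402

Option A: monthly rate = 6.5%/12 = 0.0054167; payment = 29,000 × 0.0054167 / (1 − (1+0.0054167)^−48) = £687.73.
Option B: at 13.10% the monthly rate is 0.0109167, so the payment is 29,000 × 0.0109167 / (1 − 1.0109167^−48) = £779.44.
Over 48 months: Option A costs 48 × £687.73 = £33,011.04; Option B costs 48 × £779.44 = £37,413.12.
Option A is cheaper by £37,413.12 − £33,011.04 = £4,402.08.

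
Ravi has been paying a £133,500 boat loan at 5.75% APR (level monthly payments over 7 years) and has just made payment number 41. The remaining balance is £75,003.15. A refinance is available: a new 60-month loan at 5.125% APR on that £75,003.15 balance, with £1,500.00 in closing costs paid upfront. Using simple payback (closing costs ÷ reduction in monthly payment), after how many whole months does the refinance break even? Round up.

Current payment = 133,500 × 5.75%/12 / (1 − (1+0.0047917)^−84) = £1,934.28.
Refinanced payment = 75,003.15 × 0.0042708 / (1 − (1+0.0042708)^−60) = £1,419.70.
Monthly savings = £1,934.28 − £1,419.70 = £514.58.
Break-even = £1,500.00 / £514.58 = 2.91 → 3 months.

3 months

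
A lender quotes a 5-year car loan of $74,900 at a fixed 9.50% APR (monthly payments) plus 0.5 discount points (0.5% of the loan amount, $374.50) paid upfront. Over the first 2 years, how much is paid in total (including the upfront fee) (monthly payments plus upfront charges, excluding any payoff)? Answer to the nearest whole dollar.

At 9.50% the monthly rate is 0.0079167, so the payment is 74,900 × 0.0079167 / (1 − 1.0079167^−60) = $1,573.04.
Total outlay = 24 × $1,573.04 + $374.50 = $38,127.46.

$38,127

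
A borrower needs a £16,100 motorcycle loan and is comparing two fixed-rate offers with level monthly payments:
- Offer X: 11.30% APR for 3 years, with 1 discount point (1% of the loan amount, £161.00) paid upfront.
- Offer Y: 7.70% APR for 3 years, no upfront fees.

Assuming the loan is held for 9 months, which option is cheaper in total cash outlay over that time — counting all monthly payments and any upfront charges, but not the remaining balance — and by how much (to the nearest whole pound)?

Offer Y by £405

Offer X: monthly rate = 11.3%/12 = 0.0094167; payment = 16,100 × 0.0094167 / (1 − (1+0.0094167)^−36) = £529.38.
Offer Y: monthly rate = 7.7%/12 = 0.0064167; payment = 16,100 × 0.0064167 / (1 − (1+0.0064167)^−36) = £502.29.
Over 9 months: Offer X costs 9 × £529.38 + £161.00 = £4,925.42; Offer Y costs 9 × £502.29 = £4,520.61.
Offer Y is cheaper by £4,925.42 − £4,520.61 = £404.81.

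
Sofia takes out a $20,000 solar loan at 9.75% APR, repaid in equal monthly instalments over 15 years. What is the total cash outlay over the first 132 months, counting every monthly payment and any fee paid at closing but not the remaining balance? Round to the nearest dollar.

At 9.75% the monthly rate is 0.0081250, so the payment is 20,000 × 0.0081250 / (1 − 1.0081250^−180) = $211.87.
Total outlay = 132 × $211.87 = $27,966.84.

$27,967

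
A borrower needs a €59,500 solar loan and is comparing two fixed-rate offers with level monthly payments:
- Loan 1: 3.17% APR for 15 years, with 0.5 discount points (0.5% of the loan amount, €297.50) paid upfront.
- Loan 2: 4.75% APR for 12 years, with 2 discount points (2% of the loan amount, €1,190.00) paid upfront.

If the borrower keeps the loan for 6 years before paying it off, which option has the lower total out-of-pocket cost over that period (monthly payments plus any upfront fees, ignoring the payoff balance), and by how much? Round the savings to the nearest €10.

Loan 1: monthly rate = 3.17%/12 = 0.0026417; payment = 59,500 × 0.0026417 / (1 − (1+0.0026417)^−180) = €415.78.
Loan 2: monthly rate = 4.75%/12 = 0.0039583; payment = 59,500 × 0.0039583 / (1 − (1+0.0039583)^−144) = €542.88.
Over 72 months: Loan 1 costs 72 × €415.78 + €297.50 = €30,233.66; Loan 2 costs 72 × €542.88 + €1,190.00 = €40,277.36.
Loan 1 is cheaper by €40,277.36 − €30,233.66 = €10,043.70.

Loan 1 by €10,040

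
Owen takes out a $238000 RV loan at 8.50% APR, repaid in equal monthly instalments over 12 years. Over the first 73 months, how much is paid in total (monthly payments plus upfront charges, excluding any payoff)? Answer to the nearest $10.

$192,860

At 8.50% the monthly rate is 0.0070833, so the payment is 238,000 × 0.0070833 / (1 − 1.0070833^−144) = $2,641.93.
Total outlay = 73 × $2,641.93 = $192,860.89.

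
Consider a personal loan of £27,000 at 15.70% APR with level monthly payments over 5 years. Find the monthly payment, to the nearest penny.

£652.29

At 15.70% the monthly rate is 0.0130833, so the payment is 27,000 × 0.0130833 / (1 − 1.0130833^−60) = £652.29.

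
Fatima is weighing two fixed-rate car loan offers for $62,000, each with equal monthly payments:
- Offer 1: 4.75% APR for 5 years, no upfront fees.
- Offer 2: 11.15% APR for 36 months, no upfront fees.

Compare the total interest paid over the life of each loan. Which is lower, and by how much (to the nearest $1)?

Offer 1: monthly rate = 4.75%/12 = 0.0039583; payment = 62,000 × 0.0039583 / (1 − (1+0.0039583)^−60) = $1,162.93.
Total interest on Offer 1 = 60 × $1,162.93 − $62,000 = $7,775.80.
Offer 2: at 11.15% the monthly rate is 0.0092917, so the payment is 62,000 × 0.0092917 / (1 − 1.0092917^−36) = $2,034.21.
Total interest on Offer 2 = 36 × $2,034.21 − $62,000 = $11,231.56.
Offer 1 is lower by $3,455.76.

Offer 1 by $3,456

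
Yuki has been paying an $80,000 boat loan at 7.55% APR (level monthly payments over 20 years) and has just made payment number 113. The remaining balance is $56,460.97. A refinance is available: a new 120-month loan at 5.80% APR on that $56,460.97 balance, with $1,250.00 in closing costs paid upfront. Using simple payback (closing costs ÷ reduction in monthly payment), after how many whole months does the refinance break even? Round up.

Current payment = 80,000 × 7.55%/12 / (1 − (1+0.0062917)^−240) = $646.92.
Refinanced payment = 56,460.97 × 0.0048333 / (1 − (1+0.0048333)^−120) = $621.18.
Monthly savings = $646.92 − $621.18 = $25.74.
Break-even = $1,250.00 / $25.74 = 48.56 → 49 months.

49 months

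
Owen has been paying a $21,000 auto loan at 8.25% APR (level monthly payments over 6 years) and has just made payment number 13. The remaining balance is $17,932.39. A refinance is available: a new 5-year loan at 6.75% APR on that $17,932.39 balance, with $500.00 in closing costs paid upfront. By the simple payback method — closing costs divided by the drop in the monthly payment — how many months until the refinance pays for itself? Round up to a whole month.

29 months

Current payment = 21,000 × 8.25%/12 / (1 − (1+0.0068750)^−72) = $370.77.
Refinanced payment = 17,932.39 × 0.0056250 / (1 − (1+0.0056250)^−60) = $352.97.
Monthly savings = $370.77 − $352.97 = $17.80.
Break-even = $500.00 / $17.80 = 28.09 → 29 months.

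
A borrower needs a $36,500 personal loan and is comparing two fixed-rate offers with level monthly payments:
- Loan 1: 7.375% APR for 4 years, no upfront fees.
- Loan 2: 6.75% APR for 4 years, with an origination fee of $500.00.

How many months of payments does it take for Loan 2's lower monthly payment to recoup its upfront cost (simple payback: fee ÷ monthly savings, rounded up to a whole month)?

Loan 1: at 7.375% the monthly rate is 0.0061458, so the payment is 36,500 × 0.0061458 / (1 − 1.0061458^−48) = $880.40.
Loan 2: at 6.75% the monthly rate is 0.0056250, so the payment is 36,500 × 0.0056250 / (1 − 1.0056250^−48) = $869.81.
Monthly savings = $880.40 − $869.81 = $10.59.
Break-even = $500.00 / $10.59 = 47.21 → 48 months.

48 months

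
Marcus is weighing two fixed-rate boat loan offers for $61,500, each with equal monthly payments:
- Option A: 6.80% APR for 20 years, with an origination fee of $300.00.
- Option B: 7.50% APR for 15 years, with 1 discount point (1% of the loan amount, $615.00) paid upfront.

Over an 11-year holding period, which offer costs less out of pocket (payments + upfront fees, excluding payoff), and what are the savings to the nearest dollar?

Option A: at 6.80% the monthly rate is 0.0056667, so the payment is 61,500 × 0.0056667 / (1 − 1.0056667^−240) = $469.45.
Option B: at 7.50% the monthly rate is 0.0062500, so the payment is 61,500 × 0.0062500 / (1 − 1.0062500^−180) = $570.11.
Over 132 months: Option A costs 132 × $469.45 + $300.00 = $62,267.40; Option B costs 132 × $570.11 + $615.00 = $75,869.52.
Option A is cheaper by $75,869.52 − $62,267.40 = $13,602.12.

Option A by $13,602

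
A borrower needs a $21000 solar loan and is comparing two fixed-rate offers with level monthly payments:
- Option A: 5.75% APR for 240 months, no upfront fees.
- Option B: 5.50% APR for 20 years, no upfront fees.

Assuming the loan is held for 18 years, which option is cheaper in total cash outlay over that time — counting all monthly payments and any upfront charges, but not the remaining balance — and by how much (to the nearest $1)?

Option A: at 5.75% the monthly rate is 0.0047917, so the payment is 21,000 × 0.0047917 / (1 − 1.0047917^−240) = $147.44.
Option B: monthly rate = 5.5%/12 = 0.0045833; payment = 21,000 × 0.0045833 / (1 − (1+0.0045833)^−240) = $144.46.
Over 216 months: Option A costs 216 × $147.44 = $31,847.04; Option B costs 216 × $144.46 = $31,203.36.
Option B is cheaper by $31,847.04 − $31,203.36 = $643.68.

Option B by $644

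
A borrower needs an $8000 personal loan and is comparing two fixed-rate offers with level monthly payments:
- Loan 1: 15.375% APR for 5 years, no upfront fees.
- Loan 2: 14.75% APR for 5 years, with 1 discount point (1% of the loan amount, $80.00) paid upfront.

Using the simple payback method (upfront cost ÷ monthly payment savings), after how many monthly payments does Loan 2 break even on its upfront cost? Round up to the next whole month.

31 months

Loan 1: monthly rate = 15.375%/12 = 0.0128125; payment = 8,000 × 0.0128125 / (1 − (1+0.0128125)^−60) = $191.90.
Loan 2: monthly rate = 14.75%/12 = 0.0122917; payment = 8,000 × 0.0122917 / (1 − (1+0.0122917)^−60) = $189.27.
Monthly savings = $191.90 − $189.27 = $2.63.
Break-even = $80.00 / $2.63 = 30.42 → 31 months.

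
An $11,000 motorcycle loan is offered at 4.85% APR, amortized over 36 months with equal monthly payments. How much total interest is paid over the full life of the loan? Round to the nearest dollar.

$842

Monthly rate = 4.85%/12 = 0.0040417; payment = 11,000 × 0.0040417 / (1 − (1+0.0040417)^−36) = $328.94.
Total paid = 36 × $328.94 = $11,841.84; interest = $11,841.84 − $11,000 = $841.84.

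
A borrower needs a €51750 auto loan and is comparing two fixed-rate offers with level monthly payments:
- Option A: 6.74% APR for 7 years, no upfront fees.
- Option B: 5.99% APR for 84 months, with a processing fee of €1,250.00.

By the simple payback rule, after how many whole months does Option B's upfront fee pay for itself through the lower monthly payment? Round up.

67 months

Option A: at 6.74% the monthly rate is 0.0056167, so the payment is 51,750 × 0.0056167 / (1 − 1.0056167^−84) = €774.49.
Option B: monthly rate = 5.99%/12 = 0.0049917; payment = 51,750 × 0.0049917 / (1 − (1+0.0049917)^−84) = €755.74.
Monthly savings = €774.49 − €755.74 = €18.75.
Break-even = €1,250.00 / €18.75 = 66.67 → 67 months.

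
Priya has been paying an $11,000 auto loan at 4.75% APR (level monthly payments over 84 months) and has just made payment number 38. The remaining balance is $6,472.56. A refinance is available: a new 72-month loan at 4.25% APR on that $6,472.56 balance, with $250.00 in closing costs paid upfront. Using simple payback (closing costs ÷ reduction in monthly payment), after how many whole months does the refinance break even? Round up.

Current payment = 11,000 × 4.75%/12 / (1 − (1+0.0039583)^−84) = $154.18.
Refinanced payment = 6,472.56 × 0.0035417 / (1 − (1+0.0035417)^−72) = $102.00.
Monthly savings = $154.18 − $102.00 = $52.18.
Break-even = $250.00 / $52.18 = 4.79 → 5 months.

5 months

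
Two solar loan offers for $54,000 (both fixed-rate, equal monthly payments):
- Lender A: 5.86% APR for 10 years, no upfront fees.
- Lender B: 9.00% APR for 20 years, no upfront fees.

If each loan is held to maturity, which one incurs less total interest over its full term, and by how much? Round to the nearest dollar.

Lender A: at 5.86% the monthly rate is 0.0048833, so the payment is 54,000 × 0.0048833 / (1 − 1.0048833^−120) = $595.72.
Total interest on Lender A = 120 × $595.72 − $54,000 = $17,486.40.
Lender B: at 9.00% the monthly rate is 0.0075000, so the payment is 54,000 × 0.0075000 / (1 − 1.0075000^−240) = $485.85.
Total interest on Lender B = 240 × $485.85 − $54,000 = $62,604.00.
Lender A is lower by $45,117.60.

Lender A by $45,118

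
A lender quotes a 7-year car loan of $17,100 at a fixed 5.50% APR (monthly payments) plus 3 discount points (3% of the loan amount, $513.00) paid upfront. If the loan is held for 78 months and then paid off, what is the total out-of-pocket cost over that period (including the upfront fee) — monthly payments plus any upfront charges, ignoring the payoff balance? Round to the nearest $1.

Monthly rate = 5.5%/12 = 0.0045833; payment = 17,100 × 0.0045833 / (1 − (1+0.0045833)^−84) = $245.73.
Total outlay = 78 × $245.73 + $513.00 = $19,679.94.

$19,680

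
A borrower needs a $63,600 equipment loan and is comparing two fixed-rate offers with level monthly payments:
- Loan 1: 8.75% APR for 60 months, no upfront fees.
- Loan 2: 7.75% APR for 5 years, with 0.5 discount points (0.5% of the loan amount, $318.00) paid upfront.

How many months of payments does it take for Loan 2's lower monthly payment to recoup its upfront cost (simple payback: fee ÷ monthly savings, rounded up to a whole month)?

Loan 1: at 8.75% the monthly rate is 0.0072917, so the payment is 63,600 × 0.0072917 / (1 − 1.0072917^−60) = $1,312.53.
Loan 2: monthly rate = 7.75%/12 = 0.0064583; payment = 63,600 × 0.0064583 / (1 − (1+0.0064583)^−60) = $1,281.98.
Monthly savings = $1,312.53 − $1,281.98 = $30.55.
Break-even = $318.00 / $30.55 = 10.41 → 11 months.

11 months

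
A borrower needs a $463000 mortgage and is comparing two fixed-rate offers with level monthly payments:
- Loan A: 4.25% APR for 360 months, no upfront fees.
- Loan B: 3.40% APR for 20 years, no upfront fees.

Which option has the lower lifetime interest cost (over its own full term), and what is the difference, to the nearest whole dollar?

Loan A: monthly rate = 4.25%/12 = 0.0035417; payment = 463,000 × 0.0035417 / (1 − (1+0.0035417)^−360) = $2,277.68.
Total interest on Loan A = 360 × $2,277.68 − $463,000 = $356,964.80.
Loan B: at 3.40% the monthly rate is 0.0028333, so the payment is 463,000 × 0.0028333 / (1 − 1.0028333^−240) = $2,661.48.
Total interest on Loan B = 240 × $2,661.48 − $463,000 = $175,755.20.
Loan B is lower by $181,209.60.

Loan B by $181,210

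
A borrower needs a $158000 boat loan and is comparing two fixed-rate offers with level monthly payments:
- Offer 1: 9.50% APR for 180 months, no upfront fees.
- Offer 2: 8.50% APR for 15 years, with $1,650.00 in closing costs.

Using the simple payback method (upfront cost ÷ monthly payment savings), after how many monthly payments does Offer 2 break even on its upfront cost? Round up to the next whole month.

18 months

Offer 1: at 9.50% the monthly rate is 0.0079167, so the payment is 158,000 × 0.0079167 / (1 − 1.0079167^−180) = $1,649.87.
Offer 2: monthly rate = 8.5%/12 = 0.0070833; payment = 158,000 × 0.0070833 / (1 − (1+0.0070833)^−180) = $1,555.89.
Monthly savings = $1,649.87 − $1,555.89 = $93.98.
Break-even = $1,650.00 / $93.98 = 17.56 → 18 months.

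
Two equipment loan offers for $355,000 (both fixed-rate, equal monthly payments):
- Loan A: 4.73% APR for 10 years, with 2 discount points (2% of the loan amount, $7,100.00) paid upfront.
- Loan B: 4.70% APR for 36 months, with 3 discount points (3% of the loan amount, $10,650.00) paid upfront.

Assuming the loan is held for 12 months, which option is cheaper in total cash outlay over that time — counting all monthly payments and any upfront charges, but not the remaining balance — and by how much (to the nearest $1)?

Loan A: at 4.73% the monthly rate is 0.0039417, so the payment is 355,000 × 0.0039417 / (1 − 1.0039417^−120) = $3,718.65.
Loan B: monthly rate = 4.7%/12 = 0.0039167; payment = 355,000 × 0.0039167 / (1 − (1+0.0039167)^−36) = $10,591.92.
Over 12 months: Loan A costs 12 × $3,718.65 + $7,100.00 = $51,723.80; Loan B costs 12 × $10,591.92 + $10,650.00 = $137,753.04.
Loan A is cheaper by $137,753.04 − $51,723.80 = $86,029.24.

Loan A by $86,029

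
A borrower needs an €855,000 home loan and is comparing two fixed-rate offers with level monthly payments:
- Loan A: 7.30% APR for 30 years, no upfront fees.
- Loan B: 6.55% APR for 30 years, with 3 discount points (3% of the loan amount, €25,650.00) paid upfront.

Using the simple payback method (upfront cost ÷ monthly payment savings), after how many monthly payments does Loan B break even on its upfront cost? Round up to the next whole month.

60 months

Loan A: monthly rate = 7.3%/12 = 0.0060833; payment = 855,000 × 0.0060833 / (1 − (1+0.0060833)^−360) = €5,861.63.
Loan B: monthly rate = 6.55%/12 = 0.0054583; payment = 855,000 × 0.0054583 / (1 − (1+0.0054583)^−360) = €5,432.33.
Monthly savings = €5,861.63 − €5,432.33 = €429.30.
Break-even = €25,650.00 / €429.30 = 59.75 → 60 months.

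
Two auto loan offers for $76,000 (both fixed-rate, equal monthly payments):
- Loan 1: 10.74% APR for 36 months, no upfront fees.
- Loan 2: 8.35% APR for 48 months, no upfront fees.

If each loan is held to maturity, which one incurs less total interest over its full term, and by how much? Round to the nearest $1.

Loan 1 by $422

Loan 1: monthly rate = 10.74%/12 = 0.0089500; payment = 76,000 × 0.0089500 / (1 − (1+0.0089500)^−36) = $2,478.80.
Total interest on Loan 1 = 36 × $2,478.80 − $76,000 = $13,236.80.
Loan 2: at 8.35% the monthly rate is 0.0069583, so the payment is 76,000 × 0.0069583 / (1 − 1.0069583^−48) = $1,867.89.
Total interest on Loan 2 = 48 × $1,867.89 − $76,000 = $13,658.72.
Loan 1 is lower by $421.92.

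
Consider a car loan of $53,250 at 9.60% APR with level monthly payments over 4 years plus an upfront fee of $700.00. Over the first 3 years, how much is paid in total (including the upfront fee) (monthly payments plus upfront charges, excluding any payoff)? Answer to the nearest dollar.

Monthly rate = 9.6%/12 = 0.0080000; payment = 53,250 × 0.0080000 / (1 − (1+0.0080000)^−48) = $1,340.35.
Total outlay = 36 × $1,340.35 + $700.00 = $48,952.60.

$48,953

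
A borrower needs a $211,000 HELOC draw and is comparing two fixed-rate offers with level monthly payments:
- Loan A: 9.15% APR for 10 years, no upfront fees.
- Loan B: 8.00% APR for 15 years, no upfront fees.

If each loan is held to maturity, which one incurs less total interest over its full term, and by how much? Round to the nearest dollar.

Loan A by $40,155

Loan A: at 9.15% the monthly rate is 0.0076250, so the payment is 211,000 × 0.0076250 / (1 − 1.0076250^−120) = $2,690.02.
Total interest on Loan A = 120 × $2,690.02 − $211,000 = $111,802.40.
Loan B: at 8.00% the monthly rate is 0.0066667, so the payment is 211,000 × 0.0066667 / (1 − 1.0066667^−180) = $2,016.43.
Total interest on Loan B = 180 × $2,016.43 − $211,000 = $151,957.40.
Loan A is lower by $40,155.00.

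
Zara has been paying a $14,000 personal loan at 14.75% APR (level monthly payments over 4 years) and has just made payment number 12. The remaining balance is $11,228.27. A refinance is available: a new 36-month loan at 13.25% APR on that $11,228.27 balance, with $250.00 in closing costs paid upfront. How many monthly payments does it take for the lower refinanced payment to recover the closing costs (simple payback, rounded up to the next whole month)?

Current payment = 14,000 × 14.75%/12 / (1 − (1+0.0122917)^−48) = $387.86.
Refinanced payment = 11,228.27 × 0.0110417 / (1 − (1+0.0110417)^−36) = $379.68.
Monthly savings = $387.86 − $379.68 = $8.18.
Break-even = $250.00 / $8.18 = 30.56 → 31 months.

31 months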